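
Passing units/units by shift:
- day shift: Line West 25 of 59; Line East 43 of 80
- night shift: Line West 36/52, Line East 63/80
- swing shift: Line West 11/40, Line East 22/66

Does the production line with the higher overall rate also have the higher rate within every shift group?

Day shift: Line West 25/59 = 42.4%, Line East 43/80 = 53.8% → Line East
Night shift: Line West 36/52 = 69.2%, Line East 63/80 = 78.8% → Line East
Swing shift: Line West 11/40 = 27.5%, Line East 22/66 = 33.3% → Line East
Overall: Line West 72/151 = 47.7%, Line East 128/226 = 56.6% → Line East
Line East wins overall and in every shift group — no reversal.

Yes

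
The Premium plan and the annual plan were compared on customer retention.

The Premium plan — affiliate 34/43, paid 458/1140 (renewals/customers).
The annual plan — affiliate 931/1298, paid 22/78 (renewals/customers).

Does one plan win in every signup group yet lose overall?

Yes

Affiliate: the Premium plan 34/43 = 79.1%, the annual plan 931/1298 = 71.7% → the Premium plan
Paid: the Premium plan 458/1140 = 40.2%, the annual plan 22/78 = 28.2% → the Premium plan
Overall: the Premium plan 492/1183 = 41.6%, the annual plan 953/1376 = 69.3% → the annual plan
The Premium plan wins each signup group but the annual plan wins overall — the comparison reverses. The Premium plan's customers skew toward paid, which has a lower base rate.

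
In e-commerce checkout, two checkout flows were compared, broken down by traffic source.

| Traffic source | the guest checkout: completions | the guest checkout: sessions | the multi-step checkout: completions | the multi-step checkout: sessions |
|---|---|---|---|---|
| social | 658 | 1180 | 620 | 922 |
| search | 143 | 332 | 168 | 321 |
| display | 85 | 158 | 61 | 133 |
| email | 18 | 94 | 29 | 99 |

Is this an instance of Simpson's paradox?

Social: the guest checkout 658/1180 = 55.8%, the multi-step checkout 620/922 = 67.2% → the multi-step checkout
Search: the guest checkout 143/332 = 43.1%, the multi-step checkout 168/321 = 52.3% → the multi-step checkout
Display: the guest checkout 85/158 = 53.8%, the multi-step checkout 61/133 = 45.9% → the guest checkout
Email: the guest checkout 18/94 = 19.1%, the multi-step checkout 29/99 = 29.3% → the multi-step checkout
Overall: the guest checkout 904/1764 = 51.2%, the multi-step checkout 878/1475 = 59.5% → the multi-step checkout
Neither sweeps: the guest checkout wins 1 of 4 groups, the multi-step checkout wins 3. The multi-step checkout wins overall but not every group — no Simpson reversal.

No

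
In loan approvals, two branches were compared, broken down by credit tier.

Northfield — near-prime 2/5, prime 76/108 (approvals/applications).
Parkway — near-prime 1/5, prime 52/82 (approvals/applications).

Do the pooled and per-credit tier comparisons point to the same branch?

Yes

Near-prime: Northfield 2/5 = 40.0%, Parkway 1/5 = 20.0% → Northfield
Prime: Northfield 76/108 = 70.4%, Parkway 52/82 = 63.4% → Northfield
Overall: Northfield 78/113 = 69.0%, Parkway 53/87 = 60.9% → Northfield
Northfield wins overall and in every credit group — no reversal.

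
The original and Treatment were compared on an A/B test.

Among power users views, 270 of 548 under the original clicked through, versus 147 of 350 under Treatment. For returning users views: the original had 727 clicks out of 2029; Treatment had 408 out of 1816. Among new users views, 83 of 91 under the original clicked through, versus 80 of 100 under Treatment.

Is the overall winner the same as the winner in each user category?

Yes

Power users: the original 270/548 = 49.3%, Treatment 147/350 = 42.0% → the original
Returning users: the original 727/2029 = 35.8%, Treatment 408/1816 = 22.5% → the original
New users: the original 83/91 = 91.2%, Treatment 80/100 = 80.0% → the original
Overall: the original 1080/2668 = 40.5%, Treatment 635/2266 = 28.0% → the original
The original wins overall and in every user group — no reversal.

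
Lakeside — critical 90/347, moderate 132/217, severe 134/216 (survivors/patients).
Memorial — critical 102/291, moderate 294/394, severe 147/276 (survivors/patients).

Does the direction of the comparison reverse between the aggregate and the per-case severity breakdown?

Critical: Lakeside 90/347 = 25.9%, Memorial 102/291 = 35.1% → Memorial
Moderate: Lakeside 132/217 = 60.8%, Memorial 294/394 = 74.6% → Memorial
Severe: Lakeside 134/216 = 62.0%, Memorial 147/276 = 53.3% → Lakeside
Overall: Lakeside 356/780 = 45.6%, Memorial 543/961 = 56.5% → Memorial
Neither sweeps: Lakeside wins 1 of 3 groups, Memorial wins 2. Memorial wins overall but not every group — no Simpson reversal.

No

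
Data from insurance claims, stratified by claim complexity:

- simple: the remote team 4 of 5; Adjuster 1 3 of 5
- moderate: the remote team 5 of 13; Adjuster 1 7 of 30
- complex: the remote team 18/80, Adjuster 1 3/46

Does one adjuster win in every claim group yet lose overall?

No

Simple: the remote team 4/5 = 80.0%, Adjuster 1 3/5 = 60.0% → the remote team
Moderate: the remote team 5/13 = 38.5%, Adjuster 1 7/30 = 23.3% → the remote team
Complex: the remote team 18/80 = 22.5%, Adjuster 1 3/46 = 6.5% → the remote team
Overall: the remote team 27/98 = 27.6%, Adjuster 1 13/81 = 16.0% → the remote team
The remote team wins overall and in every claim group — no reversal.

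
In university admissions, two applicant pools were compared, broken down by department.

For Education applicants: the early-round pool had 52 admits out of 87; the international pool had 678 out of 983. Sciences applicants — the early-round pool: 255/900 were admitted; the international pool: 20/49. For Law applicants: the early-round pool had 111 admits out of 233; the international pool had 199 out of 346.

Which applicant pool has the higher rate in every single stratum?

Education: the early-round pool 52/87 = 59.8%, the international pool 678/983 = 69.0% → the international pool
Sciences: the early-round pool 255/900 = 28.3%, the international pool 20/49 = 40.8% → the international pool
Law: the early-round pool 111/233 = 47.6%, the international pool 199/346 = 57.5% → the international pool
The international pool has the higher rate in all 3 groups.

the international pool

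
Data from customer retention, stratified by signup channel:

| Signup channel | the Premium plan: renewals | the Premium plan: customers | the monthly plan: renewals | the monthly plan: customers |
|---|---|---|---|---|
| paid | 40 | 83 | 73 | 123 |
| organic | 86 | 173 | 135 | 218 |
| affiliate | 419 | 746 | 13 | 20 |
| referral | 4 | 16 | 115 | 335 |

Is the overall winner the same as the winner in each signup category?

Paid: the Premium plan 40/83 = 48.2%, the monthly plan 73/123 = 59.3% → the monthly plan
Organic: the Premium plan 86/173 = 49.7%, the monthly plan 135/218 = 61.9% → the monthly plan
Affiliate: the Premium plan 419/746 = 56.2%, the monthly plan 13/20 = 65.0% → the monthly plan
Referral: the Premium plan 4/16 = 25.0%, the monthly plan 115/335 = 34.3% → the monthly plan
Overall: the Premium plan 549/1018 = 53.9%, the monthly plan 336/696 = 48.3% → the Premium plan
The monthly plan wins each signup group but the Premium plan wins overall — the comparison reverses. The monthly plan's customers skew toward referral, which has a lower base rate.

No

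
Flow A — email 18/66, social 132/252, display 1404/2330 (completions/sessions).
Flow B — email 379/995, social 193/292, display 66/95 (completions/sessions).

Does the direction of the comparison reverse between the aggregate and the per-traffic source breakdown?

Email: Flow A 18/66 = 27.3%, Flow B 379/995 = 38.1% → Flow B
Social: Flow A 132/252 = 52.4%, Flow B 193/292 = 66.1% → Flow B
Display: Flow A 1404/2330 = 60.3%, Flow B 66/95 = 69.5% → Flow B
Overall: Flow A 1554/2648 = 58.7%, Flow B 638/1382 = 46.2% → Flow A
Flow B wins each traffic group but Flow A wins overall — the comparison reverses. Flow B's sessions skew toward email, which has a lower base rate.

Yes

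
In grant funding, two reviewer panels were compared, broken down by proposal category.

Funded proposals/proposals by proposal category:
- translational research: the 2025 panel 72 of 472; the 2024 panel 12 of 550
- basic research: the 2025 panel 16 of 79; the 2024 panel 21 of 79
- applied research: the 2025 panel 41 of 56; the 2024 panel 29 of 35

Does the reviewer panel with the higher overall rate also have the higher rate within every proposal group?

No

Translational research: the 2025 panel 72/472 = 15.3%, the 2024 panel 12/550 = 2.2% → the 2025 panel
Basic research: the 2025 panel 16/79 = 20.3%, the 2024 panel 21/79 = 26.6% → the 2024 panel
Applied research: the 2025 panel 41/56 = 73.2%, the 2024 panel 29/35 = 82.9% → the 2024 panel
Overall: the 2025 panel 129/607 = 21.3%, the 2024 panel 62/664 = 9.3% → the 2025 panel
Neither sweeps: the 2025 panel wins 1 of 3 groups, the 2024 panel wins 2. The 2025 panel wins overall but not every group — no Simpson reversal.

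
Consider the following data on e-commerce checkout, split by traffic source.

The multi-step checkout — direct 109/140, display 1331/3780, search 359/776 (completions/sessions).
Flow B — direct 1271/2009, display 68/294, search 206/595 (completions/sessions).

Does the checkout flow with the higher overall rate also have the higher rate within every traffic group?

Direct: the multi-step checkout 109/140 = 77.9%, Flow B 1271/2009 = 63.3% → the multi-step checkout
Display: the multi-step checkout 1331/3780 = 35.2%, Flow B 68/294 = 23.1% → the multi-step checkout
Search: the multi-step checkout 359/776 = 46.3%, Flow B 206/595 = 34.6% → the multi-step checkout
Overall: the multi-step checkout 1799/4696 = 38.3%, Flow B 1545/2898 = 53.3% → Flow B
The multi-step checkout wins each traffic group but Flow B wins overall — the comparison reverses. The multi-step checkout's sessions skew toward display, which has a lower base rate.

No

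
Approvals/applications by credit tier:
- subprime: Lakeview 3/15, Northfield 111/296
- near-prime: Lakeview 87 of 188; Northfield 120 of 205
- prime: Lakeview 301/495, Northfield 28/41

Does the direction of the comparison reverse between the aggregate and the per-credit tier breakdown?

Subprime: Lakeview 3/15 = 20.0%, Northfield 111/296 = 37.5% → Northfield
Near-prime: Lakeview 87/188 = 46.3%, Northfield 120/205 = 58.5% → Northfield
Prime: Lakeview 301/495 = 60.8%, Northfield 28/41 = 68.3% → Northfield
Overall: Lakeview 391/698 = 56.0%, Northfield 259/542 = 47.8% → Lakeview
Northfield wins each credit group but Lakeview wins overall — the comparison reverses. Northfield's applications skew toward subprime, which has a lower base rate.

Yes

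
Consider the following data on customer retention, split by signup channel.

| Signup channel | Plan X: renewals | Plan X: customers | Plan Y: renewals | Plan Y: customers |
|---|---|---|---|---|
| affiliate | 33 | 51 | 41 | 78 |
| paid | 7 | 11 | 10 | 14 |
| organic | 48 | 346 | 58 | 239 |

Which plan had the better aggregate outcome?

Plan Y

Affiliate: Plan X 33/51 = 64.7%, Plan Y 41/78 = 52.6% → Plan X
Paid: Plan X 7/11 = 63.6%, Plan Y 10/14 = 71.4% → Plan Y
Organic: Plan X 48/346 = 13.9%, Plan Y 58/239 = 24.3% → Plan Y
Overall: Plan X 88/408 = 21.6%, Plan Y 109/331 = 32.9% → Plan Y
(Neither sweeps every signup group, but Plan Y has the higher pooled rate.)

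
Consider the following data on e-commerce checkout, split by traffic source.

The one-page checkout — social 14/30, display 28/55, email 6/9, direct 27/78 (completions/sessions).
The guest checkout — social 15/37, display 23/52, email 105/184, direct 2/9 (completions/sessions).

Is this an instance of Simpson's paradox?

Social: the one-page checkout 14/30 = 46.7%, the guest checkout 15/37 = 40.5% → the one-page checkout
Display: the one-page checkout 28/55 = 50.9%, the guest checkout 23/52 = 44.2% → the one-page checkout
Email: the one-page checkout 6/9 = 66.7%, the guest checkout 105/184 = 57.1% → the one-page checkout
Direct: the one-page checkout 27/78 = 34.6%, the guest checkout 2/9 = 22.2% → the one-page checkout
Overall: the one-page checkout 75/172 = 43.6%, the guest checkout 145/282 = 51.4% → the guest checkout
The one-page checkout wins each traffic group but the guest checkout wins overall — the comparison reverses. The one-page checkout's sessions skew toward direct, which has a lower base rate.

Yes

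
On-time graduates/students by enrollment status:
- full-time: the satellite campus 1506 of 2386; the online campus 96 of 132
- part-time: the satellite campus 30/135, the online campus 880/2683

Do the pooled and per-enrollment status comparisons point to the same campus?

Full-time: the satellite campus 1506/2386 = 63.1%, the online campus 96/132 = 72.7% → the online campus
Part-time: the satellite campus 30/135 = 22.2%, the online campus 880/2683 = 32.8% → the online campus
Overall: the satellite campus 1536/2521 = 60.9%, the online campus 976/2815 = 34.7% → the satellite campus
The online campus wins each enrollment group but the satellite campus wins overall — the comparison reverses. The online campus's students skew toward part-time, which has a lower base rate.

No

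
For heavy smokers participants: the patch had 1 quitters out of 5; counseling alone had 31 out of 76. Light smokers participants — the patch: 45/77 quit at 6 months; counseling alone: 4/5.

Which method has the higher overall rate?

Heavy smokers: the patch 1/5 = 20.0%, counseling alone 31/76 = 40.8% → counseling alone
Light smokers: the patch 45/77 = 58.4%, counseling alone 4/5 = 80.0% → counseling alone
Overall: the patch 46/82 = 56.1%, counseling alone 35/81 = 43.2% → the patch
(Counseling alone wins every dependence group but the patch wins overall — counseling alone's participants skew toward the low-rate heavy smokers group.)

the patch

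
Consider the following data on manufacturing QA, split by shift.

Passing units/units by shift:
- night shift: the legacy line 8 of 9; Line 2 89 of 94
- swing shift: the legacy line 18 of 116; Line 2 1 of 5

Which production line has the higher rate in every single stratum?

Night shift: the legacy line 8/9 = 88.9%, Line 2 89/94 = 94.7% → Line 2
Swing shift: the legacy line 18/116 = 15.5%, Line 2 1/5 = 20.0% → Line 2
Line 2 has the higher rate in both groups.

Line 2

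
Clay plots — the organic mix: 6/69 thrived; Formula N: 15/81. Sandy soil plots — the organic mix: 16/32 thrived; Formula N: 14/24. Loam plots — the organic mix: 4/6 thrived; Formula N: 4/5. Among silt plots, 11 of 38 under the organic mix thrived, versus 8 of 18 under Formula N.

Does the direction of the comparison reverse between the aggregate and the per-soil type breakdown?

No

Clay: the organic mix 6/69 = 8.7%, Formula N 15/81 = 18.5% → Formula N
Sandy soil: the organic mix 16/32 = 50.0%, Formula N 14/24 = 58.3% → Formula N
Loam: the organic mix 4/6 = 66.7%, Formula N 4/5 = 80.0% → Formula N
Silt: the organic mix 11/38 = 28.9%, Formula N 8/18 = 44.4% → Formula N
Overall: the organic mix 37/145 = 25.5%, Formula N 41/128 = 32.0% → Formula N
Formula N wins overall and in every soil group — no reversal.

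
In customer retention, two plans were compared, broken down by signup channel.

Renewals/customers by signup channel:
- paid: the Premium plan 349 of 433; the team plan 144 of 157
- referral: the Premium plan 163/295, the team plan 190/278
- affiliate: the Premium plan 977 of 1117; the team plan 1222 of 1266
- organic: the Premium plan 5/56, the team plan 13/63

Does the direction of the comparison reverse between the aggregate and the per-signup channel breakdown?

No

Paid: the Premium plan 349/433 = 80.6%, the team plan 144/157 = 91.7% → the team plan
Referral: the Premium plan 163/295 = 55.3%, the team plan 190/278 = 68.3% → the team plan
Affiliate: the Premium plan 977/1117 = 87.5%, the team plan 1222/1266 = 96.5% → the team plan
Organic: the Premium plan 5/56 = 8.9%, the team plan 13/63 = 20.6% → the team plan
Overall: the Premium plan 1494/1901 = 78.6%, the team plan 1569/1764 = 88.9% → the team plan
The team plan wins overall and in every signup group — no reversal.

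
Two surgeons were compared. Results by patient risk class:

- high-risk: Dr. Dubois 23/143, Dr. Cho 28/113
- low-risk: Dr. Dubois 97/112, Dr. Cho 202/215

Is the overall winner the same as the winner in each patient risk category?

High-risk: Dr. Dubois 23/143 = 16.1%, Dr. Cho 28/113 = 24.8% → Dr. Cho
Low-risk: Dr. Dubois 97/112 = 86.6%, Dr. Cho 202/215 = 94.0% → Dr. Cho
Overall: Dr. Dubois 120/255 = 47.1%, Dr. Cho 230/328 = 70.1% → Dr. Cho
Dr. Cho wins overall and in every patient risk group — no reversal.

Yes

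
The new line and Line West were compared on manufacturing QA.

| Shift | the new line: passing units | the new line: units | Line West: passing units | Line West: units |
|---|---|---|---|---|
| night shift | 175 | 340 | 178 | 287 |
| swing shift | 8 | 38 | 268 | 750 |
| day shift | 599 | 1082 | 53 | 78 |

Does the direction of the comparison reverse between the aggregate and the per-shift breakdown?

Night shift: the new line 175/340 = 51.5%, Line West 178/287 = 62.0% → Line West
Swing shift: the new line 8/38 = 21.1%, Line West 268/750 = 35.7% → Line West
Day shift: the new line 599/1082 = 55.4%, Line West 53/78 = 67.9% → Line West
Overall: the new line 782/1460 = 53.6%, Line West 499/1115 = 44.8% → the new line
Line West wins each shift group but the new line wins overall — the comparison reverses. Line West's units skew toward swing shift, which has a lower base rate.

Yes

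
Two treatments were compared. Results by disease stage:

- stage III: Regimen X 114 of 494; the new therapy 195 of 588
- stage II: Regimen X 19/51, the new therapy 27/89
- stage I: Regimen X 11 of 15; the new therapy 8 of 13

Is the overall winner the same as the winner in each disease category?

No

Stage III: Regimen X 114/494 = 23.1%, the new therapy 195/588 = 33.2% → the new therapy
Stage II: Regimen X 19/51 = 37.3%, the new therapy 27/89 = 30.3% → Regimen X
Stage I: Regimen X 11/15 = 73.3%, the new therapy 8/13 = 61.5% → Regimen X
Overall: Regimen X 144/560 = 25.7%, the new therapy 230/690 = 33.3% → the new therapy
Neither sweeps: Regimen X wins 2 of 3 groups, the new therapy wins 1. The new therapy wins overall but not every group — no Simpson reversal.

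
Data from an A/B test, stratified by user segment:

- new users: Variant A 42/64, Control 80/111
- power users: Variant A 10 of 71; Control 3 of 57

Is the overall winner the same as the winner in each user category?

No

New users: Variant A 42/64 = 65.6%, Control 80/111 = 72.1% → Control
Power users: Variant A 10/71 = 14.1%, Control 3/57 = 5.3% → Variant A
Overall: Variant A 52/135 = 38.5%, Control 83/168 = 49.4% → Control
Neither sweeps: Variant A wins 1 of 2 groups, Control wins 1. Control wins overall but not every group — no Simpson reversal.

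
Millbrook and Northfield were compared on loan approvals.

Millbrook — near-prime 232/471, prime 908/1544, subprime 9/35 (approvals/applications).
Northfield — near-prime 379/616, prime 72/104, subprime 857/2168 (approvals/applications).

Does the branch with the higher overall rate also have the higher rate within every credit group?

No

Near-prime: Millbrook 232/471 = 49.3%, Northfield 379/616 = 61.5% → Northfield
Prime: Millbrook 908/1544 = 58.8%, Northfield 72/104 = 69.2% → Northfield
Subprime: Millbrook 9/35 = 25.7%, Northfield 857/2168 = 39.5% → Northfield
Overall: Millbrook 1149/2050 = 56.0%, Northfield 1308/2888 = 45.3% → Millbrook
Northfield wins each credit group but Millbrook wins overall — the comparison reverses. Northfield's applications skew toward subprime, which has a lower base rate.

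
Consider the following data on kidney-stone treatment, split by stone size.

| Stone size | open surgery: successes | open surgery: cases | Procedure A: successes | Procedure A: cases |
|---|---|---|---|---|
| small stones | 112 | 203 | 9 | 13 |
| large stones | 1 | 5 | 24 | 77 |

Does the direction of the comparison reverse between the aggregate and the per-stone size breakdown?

Yes

Small stones: open surgery 112/203 = 55.2%, Procedure A 9/13 = 69.2% → Procedure A
Large stones: open surgery 1/5 = 20.0%, Procedure A 24/77 = 31.2% → Procedure A
Overall: open surgery 113/208 = 54.3%, Procedure A 33/90 = 36.7% → open surgery
Procedure A wins each stone group but open surgery wins overall — the comparison reverses. Procedure A's cases skew toward large stones, which has a lower base rate.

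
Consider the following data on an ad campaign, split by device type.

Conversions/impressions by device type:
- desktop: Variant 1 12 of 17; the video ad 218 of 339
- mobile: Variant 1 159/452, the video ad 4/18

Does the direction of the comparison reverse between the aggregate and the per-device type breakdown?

Yes

Desktop: Variant 1 12/17 = 70.6%, the video ad 218/339 = 64.3% → Variant 1
Mobile: Variant 1 159/452 = 35.2%, the video ad 4/18 = 22.2% → Variant 1
Overall: Variant 1 171/469 = 36.5%, the video ad 222/357 = 62.2% → the video ad
Variant 1 wins each device group but the video ad wins overall — the comparison reverses. Variant 1's impressions skew toward mobile, which has a lower base rate.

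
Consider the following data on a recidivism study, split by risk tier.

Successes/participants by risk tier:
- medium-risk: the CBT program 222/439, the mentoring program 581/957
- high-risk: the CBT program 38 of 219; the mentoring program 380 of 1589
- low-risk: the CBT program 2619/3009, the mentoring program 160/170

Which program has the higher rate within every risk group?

Medium-risk: the CBT program 222/439 = 50.6%, the mentoring program 581/957 = 60.7% → the mentoring program
High-risk: the CBT program 38/219 = 17.4%, the mentoring program 380/1589 = 23.9% → the mentoring program
Low-risk: the CBT program 2619/3009 = 87.0%, the mentoring program 160/170 = 94.1% → the mentoring program
The mentoring program has the higher rate in all 3 groups.

the mentoring program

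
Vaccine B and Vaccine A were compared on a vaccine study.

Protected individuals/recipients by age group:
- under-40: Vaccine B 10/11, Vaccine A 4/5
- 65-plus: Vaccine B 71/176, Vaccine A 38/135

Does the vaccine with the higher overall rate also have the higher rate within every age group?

Under-40: Vaccine B 10/11 = 90.9%, Vaccine A 4/5 = 80.0% → Vaccine B
65-plus: Vaccine B 71/176 = 40.3%, Vaccine A 38/135 = 28.1% → Vaccine B
Overall: Vaccine B 81/187 = 43.3%, Vaccine A 42/140 = 30.0% → Vaccine B
Vaccine B wins overall and in every age group — no reversal.

Yes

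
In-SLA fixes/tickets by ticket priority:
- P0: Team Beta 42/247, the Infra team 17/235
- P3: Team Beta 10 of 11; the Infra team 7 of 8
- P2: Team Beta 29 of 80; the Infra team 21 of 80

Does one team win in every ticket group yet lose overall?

No

P0: Team Beta 42/247 = 17.0%, the Infra team 17/235 = 7.2% → Team Beta
P3: Team Beta 10/11 = 90.9%, the Infra team 7/8 = 87.5% → Team Beta
P2: Team Beta 29/80 = 36.2%, the Infra team 21/80 = 26.2% → Team Beta
Overall: Team Beta 81/338 = 24.0%, the Infra team 45/323 = 13.9% → Team Beta
Team Beta wins overall and in every ticket group — no reversal.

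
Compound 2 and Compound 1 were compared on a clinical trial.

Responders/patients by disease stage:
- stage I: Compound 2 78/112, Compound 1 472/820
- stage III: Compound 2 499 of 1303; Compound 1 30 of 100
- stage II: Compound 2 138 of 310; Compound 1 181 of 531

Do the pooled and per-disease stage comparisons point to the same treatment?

No

Stage I: Compound 2 78/112 = 69.6%, Compound 1 472/820 = 57.6% → Compound 2
Stage III: Compound 2 499/1303 = 38.3%, Compound 1 30/100 = 30.0% → Compound 2
Stage II: Compound 2 138/310 = 44.5%, Compound 1 181/531 = 34.1% → Compound 2
Overall: Compound 2 715/1725 = 41.4%, Compound 1 683/1451 = 47.1% → Compound 1
Compound 2 wins each disease group but Compound 1 wins overall — the comparison reverses. Compound 2's patients skew toward stage III, which has a lower base rate.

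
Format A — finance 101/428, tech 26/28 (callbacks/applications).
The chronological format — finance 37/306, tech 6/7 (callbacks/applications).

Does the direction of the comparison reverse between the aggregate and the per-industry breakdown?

Finance: Format A 101/428 = 23.6%, the chronological format 37/306 = 12.1% → Format A
Tech: Format A 26/28 = 92.9%, the chronological format 6/7 = 85.7% → Format A
Overall: Format A 127/456 = 27.9%, the chronological format 43/313 = 13.7% → Format A
Format A wins overall and in every industry group — no reversal.

No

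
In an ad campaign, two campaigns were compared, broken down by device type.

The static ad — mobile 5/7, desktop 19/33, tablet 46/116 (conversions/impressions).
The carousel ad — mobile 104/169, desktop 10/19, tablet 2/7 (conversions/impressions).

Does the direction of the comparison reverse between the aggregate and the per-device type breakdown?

Mobile: the static ad 5/7 = 71.4%, the carousel ad 104/169 = 61.5% → the static ad
Desktop: the static ad 19/33 = 57.6%, the carousel ad 10/19 = 52.6% → the static ad
Tablet: the static ad 46/116 = 39.7%, the carousel ad 2/7 = 28.6% → the static ad
Overall: the static ad 70/156 = 44.9%, the carousel ad 116/195 = 59.5% → the carousel ad
The static ad wins each device group but the carousel ad wins overall — the comparison reverses. The static ad's impressions skew toward tablet, which has a lower base rate.

Yes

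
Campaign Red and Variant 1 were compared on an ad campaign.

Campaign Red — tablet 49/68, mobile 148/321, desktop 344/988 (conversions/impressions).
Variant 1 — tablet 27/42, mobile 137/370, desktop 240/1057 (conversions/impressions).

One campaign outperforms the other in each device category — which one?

Campaign Red

Tablet: Campaign Red 49/68 = 72.1%, Variant 1 27/42 = 64.3% → Campaign Red
Mobile: Campaign Red 148/321 = 46.1%, Variant 1 137/370 = 37.0% → Campaign Red
Desktop: Campaign Red 344/988 = 34.8%, Variant 1 240/1057 = 22.7% → Campaign Red
Campaign Red has the higher rate in all 3 groups.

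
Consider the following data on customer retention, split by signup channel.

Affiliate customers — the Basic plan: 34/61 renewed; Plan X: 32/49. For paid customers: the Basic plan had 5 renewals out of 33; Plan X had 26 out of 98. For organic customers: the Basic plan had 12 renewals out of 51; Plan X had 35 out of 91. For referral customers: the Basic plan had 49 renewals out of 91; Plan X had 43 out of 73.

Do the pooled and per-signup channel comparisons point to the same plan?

Affiliate: the Basic plan 34/61 = 55.7%, Plan X 32/49 = 65.3% → Plan X
Paid: the Basic plan 5/33 = 15.2%, Plan X 26/98 = 26.5% → Plan X
Organic: the Basic plan 12/51 = 23.5%, Plan X 35/91 = 38.5% → Plan X
Referral: the Basic plan 49/91 = 53.8%, Plan X 43/73 = 58.9% → Plan X
Overall: the Basic plan 100/236 = 42.4%, Plan X 136/311 = 43.7% → Plan X
Plan X wins overall and in every signup group — no reversal.

Yes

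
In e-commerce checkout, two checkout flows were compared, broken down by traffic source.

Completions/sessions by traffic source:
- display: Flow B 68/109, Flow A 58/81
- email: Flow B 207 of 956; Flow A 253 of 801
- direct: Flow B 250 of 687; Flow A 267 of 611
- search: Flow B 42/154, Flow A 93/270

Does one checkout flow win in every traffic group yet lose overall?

Display: Flow B 68/109 = 62.4%, Flow A 58/81 = 71.6% → Flow A
Email: Flow B 207/956 = 21.7%, Flow A 253/801 = 31.6% → Flow A
Direct: Flow B 250/687 = 36.4%, Flow A 267/611 = 43.7% → Flow A
Search: Flow B 42/154 = 27.3%, Flow A 93/270 = 34.4% → Flow A
Overall: Flow B 567/1906 = 29.7%, Flow A 671/1763 = 38.1% → Flow A
Flow A wins overall and in every traffic group — no reversal.

No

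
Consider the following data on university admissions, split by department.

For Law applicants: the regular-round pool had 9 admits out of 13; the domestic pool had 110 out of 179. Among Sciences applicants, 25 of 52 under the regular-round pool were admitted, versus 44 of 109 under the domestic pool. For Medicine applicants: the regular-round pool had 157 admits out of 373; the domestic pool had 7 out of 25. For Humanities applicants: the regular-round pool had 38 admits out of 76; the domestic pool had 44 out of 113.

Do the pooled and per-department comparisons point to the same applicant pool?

No

Law: the regular-round pool 9/13 = 69.2%, the domestic pool 110/179 = 61.5% → the regular-round pool
Sciences: the regular-round pool 25/52 = 48.1%, the domestic pool 44/109 = 40.4% → the regular-round pool
Medicine: the regular-round pool 157/373 = 42.1%, the domestic pool 7/25 = 28.0% → the regular-round pool
Humanities: the regular-round pool 38/76 = 50.0%, the domestic pool 44/113 = 38.9% → the regular-round pool
Overall: the regular-round pool 229/514 = 44.6%, the domestic pool 205/426 = 48.1% → the domestic pool
The regular-round pool wins each department group but the domestic pool wins overall — the comparison reverses. The regular-round pool's applicants skew toward Medicine, which has a lower base rate.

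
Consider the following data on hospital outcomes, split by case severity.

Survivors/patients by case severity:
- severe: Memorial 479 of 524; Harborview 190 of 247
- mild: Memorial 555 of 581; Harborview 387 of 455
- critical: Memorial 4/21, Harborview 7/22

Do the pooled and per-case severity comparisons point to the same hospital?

No

Severe: Memorial 479/524 = 91.4%, Harborview 190/247 = 76.9% → Memorial
Mild: Memorial 555/581 = 95.5%, Harborview 387/455 = 85.1% → Memorial
Critical: Memorial 4/21 = 19.0%, Harborview 7/22 = 31.8% → Harborview
Overall: Memorial 1038/1126 = 92.2%, Harborview 584/724 = 80.7% → Memorial
Neither sweeps: Memorial wins 2 of 3 groups, Harborview wins 1. Memorial wins overall but not every group — no Simpson reversal.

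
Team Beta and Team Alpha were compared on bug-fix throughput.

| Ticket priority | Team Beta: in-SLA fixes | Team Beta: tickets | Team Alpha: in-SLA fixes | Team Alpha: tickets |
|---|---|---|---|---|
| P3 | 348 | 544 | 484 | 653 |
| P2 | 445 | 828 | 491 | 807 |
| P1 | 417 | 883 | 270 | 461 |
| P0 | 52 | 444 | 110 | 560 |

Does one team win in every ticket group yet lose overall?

P3: Team Beta 348/544 = 64.0%, Team Alpha 484/653 = 74.1% → Team Alpha
P2: Team Beta 445/828 = 53.7%, Team Alpha 491/807 = 60.8% → Team Alpha
P1: Team Beta 417/883 = 47.2%, Team Alpha 270/461 = 58.6% → Team Alpha
P0: Team Beta 52/444 = 11.7%, Team Alpha 110/560 = 19.6% → Team Alpha
Overall: Team Beta 1262/2699 = 46.8%, Team Alpha 1355/2481 = 54.6% → Team Alpha
Team Alpha wins overall and in every ticket group — no reversal.

No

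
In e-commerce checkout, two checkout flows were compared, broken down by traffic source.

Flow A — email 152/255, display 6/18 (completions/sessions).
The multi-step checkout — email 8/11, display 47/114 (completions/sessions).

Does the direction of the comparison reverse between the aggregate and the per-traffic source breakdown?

Yes

Email: Flow A 152/255 = 59.6%, the multi-step checkout 8/11 = 72.7% → the multi-step checkout
Display: Flow A 6/18 = 33.3%, the multi-step checkout 47/114 = 41.2% → the multi-step checkout
Overall: Flow A 158/273 = 57.9%, the multi-step checkout 55/125 = 44.0% → Flow A
The multi-step checkout wins each traffic group but Flow A wins overall — the comparison reverses. The multi-step checkout's sessions skew toward display, which has a lower base rate.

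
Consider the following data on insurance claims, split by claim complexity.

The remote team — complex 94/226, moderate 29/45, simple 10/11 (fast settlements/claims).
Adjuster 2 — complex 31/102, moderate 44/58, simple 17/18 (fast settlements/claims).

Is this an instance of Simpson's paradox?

Complex: the remote team 94/226 = 41.6%, Adjuster 2 31/102 = 30.4% → the remote team
Moderate: the remote team 29/45 = 64.4%, Adjuster 2 44/58 = 75.9% → Adjuster 2
Simple: the remote team 10/11 = 90.9%, Adjuster 2 17/18 = 94.4% → Adjuster 2
Overall: the remote team 133/282 = 47.2%, Adjuster 2 92/178 = 51.7% → Adjuster 2
Neither sweeps: the remote team wins 1 of 3 groups, Adjuster 2 wins 2. Adjuster 2 wins overall but not every group — no Simpson reversal.

No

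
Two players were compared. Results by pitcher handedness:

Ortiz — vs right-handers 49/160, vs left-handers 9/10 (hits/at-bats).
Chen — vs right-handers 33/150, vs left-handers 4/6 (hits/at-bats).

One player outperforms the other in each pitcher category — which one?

Vs right-handers: Ortiz 49/160 = 30.6%, Chen 33/150 = 22.0% → Ortiz
Vs left-handers: Ortiz 9/10 = 90.0%, Chen 4/6 = 66.7% → Ortiz
Ortiz has the higher rate in both groups.

Ortiz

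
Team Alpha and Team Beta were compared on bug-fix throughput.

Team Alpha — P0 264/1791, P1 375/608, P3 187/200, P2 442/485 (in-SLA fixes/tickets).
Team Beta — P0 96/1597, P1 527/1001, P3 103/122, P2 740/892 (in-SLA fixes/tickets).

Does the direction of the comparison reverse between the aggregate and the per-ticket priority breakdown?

No

P0: Team Alpha 264/1791 = 14.7%, Team Beta 96/1597 = 6.0% → Team Alpha
P1: Team Alpha 375/608 = 61.7%, Team Beta 527/1001 = 52.6% → Team Alpha
P3: Team Alpha 187/200 = 93.5%, Team Beta 103/122 = 84.4% → Team Alpha
P2: Team Alpha 442/485 = 91.1%, Team Beta 740/892 = 83.0% → Team Alpha
Overall: Team Alpha 1268/3084 = 41.1%, Team Beta 1466/3612 = 40.6% → Team Alpha
Team Alpha wins overall and in every ticket group — no reversal.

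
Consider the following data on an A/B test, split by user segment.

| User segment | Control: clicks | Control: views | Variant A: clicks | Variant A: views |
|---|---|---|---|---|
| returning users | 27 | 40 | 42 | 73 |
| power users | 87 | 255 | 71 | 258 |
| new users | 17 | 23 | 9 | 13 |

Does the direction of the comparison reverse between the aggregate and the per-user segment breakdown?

No

Returning users: Control 27/40 = 67.5%, Variant A 42/73 = 57.5% → Control
Power users: Control 87/255 = 34.1%, Variant A 71/258 = 27.5% → Control
New users: Control 17/23 = 73.9%, Variant A 9/13 = 69.2% → Control
Overall: Control 131/318 = 41.2%, Variant A 122/344 = 35.5% → Control
Control wins overall and in every user group — no reversal.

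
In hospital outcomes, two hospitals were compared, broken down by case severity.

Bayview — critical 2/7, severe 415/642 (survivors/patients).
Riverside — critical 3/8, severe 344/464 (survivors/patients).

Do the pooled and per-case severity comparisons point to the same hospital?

Critical: Bayview 2/7 = 28.6%, Riverside 3/8 = 37.5% → Riverside
Severe: Bayview 415/642 = 64.6%, Riverside 344/464 = 74.1% → Riverside
Overall: Bayview 417/649 = 64.3%, Riverside 347/472 = 73.5% → Riverside
Riverside wins overall and in every case group — no reversal.

Yes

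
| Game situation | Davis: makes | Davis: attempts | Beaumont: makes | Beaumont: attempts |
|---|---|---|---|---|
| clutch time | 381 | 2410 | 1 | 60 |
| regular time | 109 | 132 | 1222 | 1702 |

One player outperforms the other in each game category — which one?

Davis

Clutch time: Davis 381/2410 = 15.8%, Beaumont 1/60 = 1.7% → Davis
Regular time: Davis 109/132 = 82.6%, Beaumont 1222/1702 = 71.8% → Davis
Davis has the higher rate in both groups.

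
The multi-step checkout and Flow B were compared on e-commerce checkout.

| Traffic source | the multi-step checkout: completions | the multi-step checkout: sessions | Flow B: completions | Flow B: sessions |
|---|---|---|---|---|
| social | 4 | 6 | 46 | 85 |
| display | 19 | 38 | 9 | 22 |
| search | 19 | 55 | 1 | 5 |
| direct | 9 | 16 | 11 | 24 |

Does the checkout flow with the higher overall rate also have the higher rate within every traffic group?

No

Social: the multi-step checkout 4/6 = 66.7%, Flow B 46/85 = 54.1% → the multi-step checkout
Display: the multi-step checkout 19/38 = 50.0%, Flow B 9/22 = 40.9% → the multi-step checkout
Search: the multi-step checkout 19/55 = 34.5%, Flow B 1/5 = 20.0% → the multi-step checkout
Direct: the multi-step checkout 9/16 = 56.2%, Flow B 11/24 = 45.8% → the multi-step checkout
Overall: the multi-step checkout 51/115 = 44.3%, Flow B 67/136 = 49.3% → Flow B
The multi-step checkout wins each traffic group but Flow B wins overall — the comparison reverses. The multi-step checkout's sessions skew toward search, which has a lower base rate.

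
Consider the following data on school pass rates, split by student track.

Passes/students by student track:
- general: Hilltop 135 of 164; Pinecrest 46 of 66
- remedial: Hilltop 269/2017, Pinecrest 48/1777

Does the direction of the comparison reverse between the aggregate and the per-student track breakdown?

General: Hilltop 135/164 = 82.3%, Pinecrest 46/66 = 69.7% → Hilltop
Remedial: Hilltop 269/2017 = 13.3%, Pinecrest 48/1777 = 2.7% → Hilltop
Overall: Hilltop 404/2181 = 18.5%, Pinecrest 94/1843 = 5.1% → Hilltop
Hilltop wins overall and in every student group — no reversal.

No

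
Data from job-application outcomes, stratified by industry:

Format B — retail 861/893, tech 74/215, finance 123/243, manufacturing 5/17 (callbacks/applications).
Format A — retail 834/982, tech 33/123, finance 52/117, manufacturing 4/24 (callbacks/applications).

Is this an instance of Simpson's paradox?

No

Retail: Format B 861/893 = 96.4%, Format A 834/982 = 84.9% → Format B
Tech: Format B 74/215 = 34.4%, Format A 33/123 = 26.8% → Format B
Finance: Format B 123/243 = 50.6%, Format A 52/117 = 44.4% → Format B
Manufacturing: Format B 5/17 = 29.4%, Format A 4/24 = 16.7% → Format B
Overall: Format B 1063/1368 = 77.7%, Format A 923/1246 = 74.1% → Format B
Format B wins overall and in every industry group — no reversal.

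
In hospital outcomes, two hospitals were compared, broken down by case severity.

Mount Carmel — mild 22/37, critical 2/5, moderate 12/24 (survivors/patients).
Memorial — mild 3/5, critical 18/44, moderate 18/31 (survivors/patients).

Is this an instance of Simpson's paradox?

Mild: Mount Carmel 22/37 = 59.5%, Memorial 3/5 = 60.0% → Memorial
Critical: Mount Carmel 2/5 = 40.0%, Memorial 18/44 = 40.9% → Memorial
Moderate: Mount Carmel 12/24 = 50.0%, Memorial 18/31 = 58.1% → Memorial
Overall: Mount Carmel 36/66 = 54.5%, Memorial 39/80 = 48.8% → Mount Carmel
Memorial wins each case group but Mount Carmel wins overall — the comparison reverses. Memorial's patients skew toward critical, which has a lower base rate.

Yes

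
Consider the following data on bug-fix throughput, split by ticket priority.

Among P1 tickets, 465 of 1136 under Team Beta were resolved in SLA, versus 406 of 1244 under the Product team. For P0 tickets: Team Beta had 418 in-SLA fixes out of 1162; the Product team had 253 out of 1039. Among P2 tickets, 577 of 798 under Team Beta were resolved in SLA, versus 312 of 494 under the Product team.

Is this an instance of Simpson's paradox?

P1: Team Beta 465/1136 = 40.9%, the Product team 406/1244 = 32.6% → Team Beta
P0: Team Beta 418/1162 = 36.0%, the Product team 253/1039 = 24.4% → Team Beta
P2: Team Beta 577/798 = 72.3%, the Product team 312/494 = 63.2% → Team Beta
Overall: Team Beta 1460/3096 = 47.2%, the Product team 971/2777 = 35.0% → Team Beta
Team Beta wins overall and in every ticket group — no reversal.

No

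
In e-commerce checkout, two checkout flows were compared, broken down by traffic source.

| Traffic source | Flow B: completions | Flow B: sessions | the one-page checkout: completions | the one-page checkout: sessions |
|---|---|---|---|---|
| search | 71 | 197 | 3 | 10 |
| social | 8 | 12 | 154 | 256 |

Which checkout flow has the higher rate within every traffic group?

Flow B

Search: Flow B 71/197 = 36.0%, the one-page checkout 3/10 = 30.0% → Flow B
Social: Flow B 8/12 = 66.7%, the one-page checkout 154/256 = 60.2% → Flow B
Flow B has the higher rate in both groups.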